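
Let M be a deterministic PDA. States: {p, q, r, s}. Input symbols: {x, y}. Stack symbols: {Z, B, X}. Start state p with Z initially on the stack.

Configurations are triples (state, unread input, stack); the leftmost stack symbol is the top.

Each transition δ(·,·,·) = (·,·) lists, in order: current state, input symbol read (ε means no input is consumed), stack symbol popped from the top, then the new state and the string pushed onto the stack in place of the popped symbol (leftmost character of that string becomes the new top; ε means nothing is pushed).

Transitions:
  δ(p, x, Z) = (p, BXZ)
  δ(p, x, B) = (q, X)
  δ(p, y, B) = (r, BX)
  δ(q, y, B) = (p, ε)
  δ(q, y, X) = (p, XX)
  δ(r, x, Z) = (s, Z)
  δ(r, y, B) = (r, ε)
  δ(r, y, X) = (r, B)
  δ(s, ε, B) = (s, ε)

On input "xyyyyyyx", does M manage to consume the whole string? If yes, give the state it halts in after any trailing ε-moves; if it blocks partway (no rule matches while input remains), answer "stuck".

(p, xyyyyyyx, Z) ⊢ (p, yyyyyyx, BXZ) ⊢ (r, yyyyyx, BXXZ) ⊢ (r, yyyyx, XXZ) ⊢ (r, yyyx, BXZ) ⊢ (r, yyx, XZ) ⊢ (r, yx, BZ) ⊢ (r, x, Z) ⊢ (s, ε, Z)
All input consumed; M is in state s.

s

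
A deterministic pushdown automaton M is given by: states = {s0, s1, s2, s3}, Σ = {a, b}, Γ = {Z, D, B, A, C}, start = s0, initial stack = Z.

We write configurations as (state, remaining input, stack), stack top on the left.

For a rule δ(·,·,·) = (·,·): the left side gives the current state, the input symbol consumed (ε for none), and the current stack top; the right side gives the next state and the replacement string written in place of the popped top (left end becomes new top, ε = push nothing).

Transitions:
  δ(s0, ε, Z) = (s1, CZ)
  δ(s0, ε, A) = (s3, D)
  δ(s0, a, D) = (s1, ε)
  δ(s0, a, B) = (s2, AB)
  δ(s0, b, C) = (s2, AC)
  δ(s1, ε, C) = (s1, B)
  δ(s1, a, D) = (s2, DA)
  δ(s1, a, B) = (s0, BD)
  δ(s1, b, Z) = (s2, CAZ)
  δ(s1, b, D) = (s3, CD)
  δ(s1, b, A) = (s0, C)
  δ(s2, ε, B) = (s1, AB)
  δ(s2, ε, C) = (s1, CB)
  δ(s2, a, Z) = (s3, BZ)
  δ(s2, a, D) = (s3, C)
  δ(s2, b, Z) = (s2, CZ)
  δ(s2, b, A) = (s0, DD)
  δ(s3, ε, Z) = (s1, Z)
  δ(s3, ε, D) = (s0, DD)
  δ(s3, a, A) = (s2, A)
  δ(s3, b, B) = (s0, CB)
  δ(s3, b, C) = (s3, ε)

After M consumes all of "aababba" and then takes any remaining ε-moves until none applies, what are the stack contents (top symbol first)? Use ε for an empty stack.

DBDZ

(s0, aababba, Z)
  ε-move, top Z: go to s1, push CZ → (s1, aababba, CZ)
  ε-move, top C: go to s1, push B → (s1, aababba, BZ)
  read a, top B: go to s0, push BD → (s0, ababba, BDZ)
  read a, top B: go to s2, push AB → (s2, babba, ABDZ)
  read b, top A: go to s0, push DD → (s0, abba, DDBDZ)
  read a, top D: go to s1, push ε → (s1, bba, DBDZ)
  read b, top D: go to s3, push CD → (s3, ba, CDBDZ)
  read b, top C: go to s3, push ε → (s3, a, DBDZ)
  ε-move, top D: go to s0, push DD → (s0, a, DDBDZ)
  read a, top D: go to s1, push ε → (s1, ε, DBDZ)
All input consumed in state s1 with stack DBDZ.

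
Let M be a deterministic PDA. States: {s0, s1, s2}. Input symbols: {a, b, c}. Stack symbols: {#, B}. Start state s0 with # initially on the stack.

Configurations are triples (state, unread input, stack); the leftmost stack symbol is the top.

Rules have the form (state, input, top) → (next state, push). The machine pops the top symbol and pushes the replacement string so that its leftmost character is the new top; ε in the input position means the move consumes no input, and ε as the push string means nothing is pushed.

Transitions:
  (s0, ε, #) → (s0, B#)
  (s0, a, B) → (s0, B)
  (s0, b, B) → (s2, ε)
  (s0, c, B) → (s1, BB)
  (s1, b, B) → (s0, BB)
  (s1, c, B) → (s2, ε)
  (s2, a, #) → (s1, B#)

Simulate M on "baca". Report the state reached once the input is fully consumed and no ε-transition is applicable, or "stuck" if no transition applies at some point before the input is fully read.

(s0, baca, #)
  ε-move, top #: go to s0, push B# → (s0, baca, B#)
  read b, top B: go to s2, push ε → (s2, aca, #)
  read a, top #: go to s1, push B# → (s1, ca, B#)
  read c, top B: go to s2, push ε → (s2, a, #)
  read a, top #: go to s1, push B# → (s1, ε, B#)
All input consumed; M is in state s1.

s1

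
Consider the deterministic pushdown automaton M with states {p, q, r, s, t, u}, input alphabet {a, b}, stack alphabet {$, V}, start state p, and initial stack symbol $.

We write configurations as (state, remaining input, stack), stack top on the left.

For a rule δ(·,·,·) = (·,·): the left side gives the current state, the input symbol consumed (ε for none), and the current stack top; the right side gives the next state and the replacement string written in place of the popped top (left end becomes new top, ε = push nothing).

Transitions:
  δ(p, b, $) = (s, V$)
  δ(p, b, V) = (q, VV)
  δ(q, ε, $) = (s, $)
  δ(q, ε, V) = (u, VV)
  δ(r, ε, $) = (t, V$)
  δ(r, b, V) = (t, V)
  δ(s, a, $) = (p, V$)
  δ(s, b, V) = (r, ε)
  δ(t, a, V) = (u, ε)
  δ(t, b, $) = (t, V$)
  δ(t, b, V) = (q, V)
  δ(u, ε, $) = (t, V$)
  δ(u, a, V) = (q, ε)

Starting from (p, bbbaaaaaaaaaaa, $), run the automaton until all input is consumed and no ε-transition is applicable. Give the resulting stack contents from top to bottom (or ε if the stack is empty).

VV$

(p, bbbaaaaaaaaaaa, $) ⊢ (s, bbaaaaaaaaaaa, V$) ⊢ (r, baaaaaaaaaaa, $) ⊢ (t, baaaaaaaaaaa, V$) ⊢ (q, aaaaaaaaaaa, V$) ⊢ (u, aaaaaaaaaaa, VV$) ⊢ (q, aaaaaaaaaa, V$) ⊢ (u, aaaaaaaaaa, VV$) ⊢ (q, aaaaaaaaa, V$) ⊢ (u, aaaaaaaaa, VV$) ⊢ (q, aaaaaaaa, V$) ⊢ (u, aaaaaaaa, VV$) ⊢ (q, aaaaaaa, V$) ⊢ (u, aaaaaaa, VV$) ⊢ (q, aaaaaa, V$) ⊢ (u, aaaaaa, VV$) ⊢ (q, aaaaa, V$) ⊢ (u, aaaaa, VV$) ⊢ (q, aaaa, V$) ⊢ (u, aaaa, VV$) ⊢ (q, aaa, V$) ⊢ (u, aaa, VV$) ⊢ (q, aa, V$) ⊢ (u, aa, VV$) ⊢ (q, a, V$) ⊢ (u, a, VV$) ⊢ (q, ε, V$) ⊢ (u, ε, VV$)
All input consumed in state u with stack VV$.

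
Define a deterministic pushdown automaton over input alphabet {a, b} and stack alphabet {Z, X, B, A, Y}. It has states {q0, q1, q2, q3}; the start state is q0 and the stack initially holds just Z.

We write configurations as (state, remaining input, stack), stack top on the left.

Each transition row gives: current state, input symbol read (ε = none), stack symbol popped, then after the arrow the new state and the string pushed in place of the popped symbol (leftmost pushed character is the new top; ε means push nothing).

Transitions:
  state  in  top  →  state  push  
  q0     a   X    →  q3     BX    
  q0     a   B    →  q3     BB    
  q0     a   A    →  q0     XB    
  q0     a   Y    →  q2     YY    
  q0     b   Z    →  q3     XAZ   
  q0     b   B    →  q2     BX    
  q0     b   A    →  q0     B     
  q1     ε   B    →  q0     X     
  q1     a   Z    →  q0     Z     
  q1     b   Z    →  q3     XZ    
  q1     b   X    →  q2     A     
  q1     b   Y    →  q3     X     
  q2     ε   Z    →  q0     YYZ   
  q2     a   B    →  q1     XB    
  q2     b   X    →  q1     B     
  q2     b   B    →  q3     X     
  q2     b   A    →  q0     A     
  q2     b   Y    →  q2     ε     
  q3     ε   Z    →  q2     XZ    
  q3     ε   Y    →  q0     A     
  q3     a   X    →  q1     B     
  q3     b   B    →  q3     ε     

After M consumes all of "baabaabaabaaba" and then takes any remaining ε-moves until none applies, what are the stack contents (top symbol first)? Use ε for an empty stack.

(q0, baabaabaabaaba, Z)
  read b, top Z: go to q3, push XAZ → (q3, aabaabaabaaba, XAZ)
  read a, top X: go to q1, push B → (q1, abaabaabaaba, BAZ)
  ε-move, top B: go to q0, push X → (q0, abaabaabaaba, XAZ)
  read a, top X: go to q3, push BX → (q3, baabaabaaba, BXAZ)
  read b, top B: go to q3, push ε → (q3, aabaabaaba, XAZ)
  read a, top X: go to q1, push B → (q1, abaabaaba, BAZ)
  ε-move, top B: go to q0, push X → (q0, abaabaaba, XAZ)
  read a, top X: go to q3, push BX → (q3, baabaaba, BXAZ)
  read b, top B: go to q3, push ε → (q3, aabaaba, XAZ)
  read a, top X: go to q1, push B → (q1, abaaba, BAZ)
  ε-move, top B: go to q0, push X → (q0, abaaba, XAZ)
  read a, top X: go to q3, push BX → (q3, baaba, BXAZ)
  read b, top B: go to q3, push ε → (q3, aaba, XAZ)
  read a, top X: go to q1, push B → (q1, aba, BAZ)
  ε-move, top B: go to q0, push X → (q0, aba, XAZ)
  read a, top X: go to q3, push BX → (q3, ba, BXAZ)
  read b, top B: go to q3, push ε → (q3, a, XAZ)
  read a, top X: go to q1, push B → (q1, ε, BAZ)
  ε-move, top B: go to q0, push X → (q0, ε, XAZ)
All input consumed in state q0 with stack XAZ.

XAZ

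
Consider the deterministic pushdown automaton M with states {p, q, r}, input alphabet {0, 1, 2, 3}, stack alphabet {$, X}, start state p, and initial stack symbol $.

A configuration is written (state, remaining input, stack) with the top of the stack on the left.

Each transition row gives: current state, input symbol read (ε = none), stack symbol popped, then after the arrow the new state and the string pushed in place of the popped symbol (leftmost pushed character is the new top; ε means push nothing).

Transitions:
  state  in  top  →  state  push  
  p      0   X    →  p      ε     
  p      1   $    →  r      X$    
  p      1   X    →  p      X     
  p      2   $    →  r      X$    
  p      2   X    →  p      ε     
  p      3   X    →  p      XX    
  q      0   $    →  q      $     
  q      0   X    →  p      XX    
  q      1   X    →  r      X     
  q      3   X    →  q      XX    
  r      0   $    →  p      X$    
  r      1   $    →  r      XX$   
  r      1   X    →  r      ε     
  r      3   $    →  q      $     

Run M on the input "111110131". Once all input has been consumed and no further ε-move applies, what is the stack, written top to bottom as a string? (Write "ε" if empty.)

(p, 111110131, $)
  read 1, top $: go to r, push X$ → (r, 11110131, X$)
  read 1, top X: go to r, push ε → (r, 1110131, $)
  read 1, top $: go to r, push XX$ → (r, 110131, XX$)
  read 1, top X: go to r, push ε → (r, 10131, X$)
  read 1, top X: go to r, push ε → (r, 0131, $)
  read 0, top $: go to p, push X$ → (p, 131, X$)
  read 1, top X: go to p, push X → (p, 31, X$)
  read 3, top X: go to p, push XX → (p, 1, XX$)
  read 1, top X: go to p, push X → (p, ε, XX$)
All input consumed in state p with stack XX$.

XX$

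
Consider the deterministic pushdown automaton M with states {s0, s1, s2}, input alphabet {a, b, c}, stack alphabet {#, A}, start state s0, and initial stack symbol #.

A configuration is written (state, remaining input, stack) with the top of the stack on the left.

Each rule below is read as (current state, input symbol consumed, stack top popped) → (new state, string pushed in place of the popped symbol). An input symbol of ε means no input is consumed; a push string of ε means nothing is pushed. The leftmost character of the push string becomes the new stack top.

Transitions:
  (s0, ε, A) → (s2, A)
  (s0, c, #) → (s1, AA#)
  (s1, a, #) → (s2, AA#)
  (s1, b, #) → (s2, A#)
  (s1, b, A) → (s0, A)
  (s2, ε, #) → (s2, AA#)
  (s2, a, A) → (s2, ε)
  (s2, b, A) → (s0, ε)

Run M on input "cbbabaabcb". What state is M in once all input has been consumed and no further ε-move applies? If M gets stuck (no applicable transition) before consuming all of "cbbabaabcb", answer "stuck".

s2

(s0, cbbabaabcb, #)
  read c, top #: go to s1, push AA# → (s1, bbabaabcb, AA#)
  read b, top A: go to s0, push A → (s0, babaabcb, AA#)
  ε-move, top A: go to s2, push A → (s2, babaabcb, AA#)
  read b, top A: go to s0, push ε → (s0, abaabcb, A#)
  ε-move, top A: go to s2, push A → (s2, abaabcb, A#)
  read a, top A: go to s2, push ε → (s2, baabcb, #)
  ε-move, top #: go to s2, push AA# → (s2, baabcb, AA#)
  read b, top A: go to s0, push ε → (s0, aabcb, A#)
  ε-move, top A: go to s2, push A → (s2, aabcb, A#)
  read a, top A: go to s2, push ε → (s2, abcb, #)
  ε-move, top #: go to s2, push AA# → (s2, abcb, AA#)
  read a, top A: go to s2, push ε → (s2, bcb, A#)
  read b, top A: go to s0, push ε → (s0, cb, #)
  read c, top #: go to s1, push AA# → (s1, b, AA#)
  read b, top A: go to s0, push A → (s0, ε, AA#)
  ε-move, top A: go to s2, push A → (s2, ε, AA#)
All input consumed; M is in state s2.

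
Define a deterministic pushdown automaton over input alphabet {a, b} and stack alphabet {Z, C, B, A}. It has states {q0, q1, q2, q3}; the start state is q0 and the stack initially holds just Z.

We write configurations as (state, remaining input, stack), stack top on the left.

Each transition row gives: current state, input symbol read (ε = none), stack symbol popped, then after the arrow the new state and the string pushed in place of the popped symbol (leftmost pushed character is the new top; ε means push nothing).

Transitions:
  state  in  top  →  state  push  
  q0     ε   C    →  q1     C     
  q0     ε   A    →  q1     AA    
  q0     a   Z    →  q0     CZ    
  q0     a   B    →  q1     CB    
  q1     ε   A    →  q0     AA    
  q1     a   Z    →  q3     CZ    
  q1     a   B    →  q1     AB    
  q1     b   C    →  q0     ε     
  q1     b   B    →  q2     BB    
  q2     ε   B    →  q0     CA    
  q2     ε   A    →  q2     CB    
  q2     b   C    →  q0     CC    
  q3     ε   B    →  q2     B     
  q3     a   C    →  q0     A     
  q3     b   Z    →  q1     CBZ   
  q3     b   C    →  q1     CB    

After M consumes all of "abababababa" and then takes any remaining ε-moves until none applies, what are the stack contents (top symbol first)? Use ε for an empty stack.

(q0, abababababa, Z)
  read a, top Z: go to q0, push CZ → (q0, bababababa, CZ)
  ε-move, top C: go to q1, push C → (q1, bababababa, CZ)
  read b, top C: go to q0, push ε → (q0, ababababa, Z)
  read a, top Z: go to q0, push CZ → (q0, babababa, CZ)
  ε-move, top C: go to q1, push C → (q1, babababa, CZ)
  read b, top C: go to q0, push ε → (q0, abababa, Z)
  read a, top Z: go to q0, push CZ → (q0, bababa, CZ)
  ε-move, top C: go to q1, push C → (q1, bababa, CZ)
  read b, top C: go to q0, push ε → (q0, ababa, Z)
  read a, top Z: go to q0, push CZ → (q0, baba, CZ)
  ε-move, top C: go to q1, push C → (q1, baba, CZ)
  read b, top C: go to q0, push ε → (q0, aba, Z)
  read a, top Z: go to q0, push CZ → (q0, ba, CZ)
  ε-move, top C: go to q1, push C → (q1, ba, CZ)
  read b, top C: go to q0, push ε → (q0, a, Z)
  read a, top Z: go to q0, push CZ → (q0, ε, CZ)
  ε-move, top C: go to q1, push C → (q1, ε, CZ)
All input consumed in state q1 with stack CZ.

CZ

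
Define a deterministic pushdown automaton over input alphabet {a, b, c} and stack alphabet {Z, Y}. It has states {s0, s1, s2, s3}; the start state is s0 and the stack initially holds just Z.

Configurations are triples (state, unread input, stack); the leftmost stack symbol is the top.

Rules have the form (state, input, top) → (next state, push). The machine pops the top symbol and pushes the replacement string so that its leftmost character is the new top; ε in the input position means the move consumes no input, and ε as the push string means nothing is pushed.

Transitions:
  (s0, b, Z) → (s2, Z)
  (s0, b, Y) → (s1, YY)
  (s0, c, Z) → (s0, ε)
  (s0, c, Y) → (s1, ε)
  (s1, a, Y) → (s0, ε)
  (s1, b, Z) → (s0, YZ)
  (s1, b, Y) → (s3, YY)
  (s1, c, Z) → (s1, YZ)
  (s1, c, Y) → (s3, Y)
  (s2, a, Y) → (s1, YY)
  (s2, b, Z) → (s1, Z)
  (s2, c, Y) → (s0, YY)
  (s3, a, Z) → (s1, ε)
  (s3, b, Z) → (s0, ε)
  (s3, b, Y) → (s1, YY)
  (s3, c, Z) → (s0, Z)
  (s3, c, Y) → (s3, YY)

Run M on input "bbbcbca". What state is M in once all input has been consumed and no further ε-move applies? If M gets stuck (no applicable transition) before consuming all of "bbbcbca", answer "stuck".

stuck

(s0, bbbcbca, Z)
  read b, top Z: go to s2, push Z → (s2, bbcbca, Z)
  read b, top Z: go to s1, push Z → (s1, bcbca, Z)
  read b, top Z: go to s0, push YZ → (s0, cbca, YZ)
  read c, top Y: go to s1, push ε → (s1, bca, Z)
  read b, top Z: go to s0, push YZ → (s0, ca, YZ)
  read c, top Y: go to s1, push ε → (s1, a, Z)
No transition for (s1, a, top Z); M blocks with input a remaining.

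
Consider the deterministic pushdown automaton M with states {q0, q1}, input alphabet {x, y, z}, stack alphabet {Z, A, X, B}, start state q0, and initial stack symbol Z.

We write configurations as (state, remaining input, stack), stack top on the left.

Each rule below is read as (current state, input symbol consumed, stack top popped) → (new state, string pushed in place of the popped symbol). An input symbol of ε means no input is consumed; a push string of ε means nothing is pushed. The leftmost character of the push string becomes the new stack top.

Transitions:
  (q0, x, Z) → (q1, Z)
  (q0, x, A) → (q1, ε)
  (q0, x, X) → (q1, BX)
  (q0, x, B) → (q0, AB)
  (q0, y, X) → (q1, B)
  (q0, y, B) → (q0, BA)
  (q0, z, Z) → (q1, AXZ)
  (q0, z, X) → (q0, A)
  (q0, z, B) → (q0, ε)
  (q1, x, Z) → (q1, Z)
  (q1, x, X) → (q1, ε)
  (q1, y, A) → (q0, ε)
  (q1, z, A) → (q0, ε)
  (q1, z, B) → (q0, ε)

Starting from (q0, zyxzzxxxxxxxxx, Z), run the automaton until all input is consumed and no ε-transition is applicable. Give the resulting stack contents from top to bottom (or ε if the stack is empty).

Z

(q0, zyxzzxxxxxxxxx, Z)
  read z, top Z: go to q1, push AXZ → (q1, yxzzxxxxxxxxx, AXZ)
  read y, top A: go to q0, push ε → (q0, xzzxxxxxxxxx, XZ)
  read x, top X: go to q1, push BX → (q1, zzxxxxxxxxx, BXZ)
  read z, top B: go to q0, push ε → (q0, zxxxxxxxxx, XZ)
  read z, top X: go to q0, push A → (q0, xxxxxxxxx, AZ)
  read x, top A: go to q1, push ε → (q1, xxxxxxxx, Z)
  read x, top Z: go to q1, push Z → (q1, xxxxxxx, Z)
  read x, top Z: go to q1, push Z → (q1, xxxxxx, Z)
  read x, top Z: go to q1, push Z → (q1, xxxxx, Z)
  read x, top Z: go to q1, push Z → (q1, xxxx, Z)
  read x, top Z: go to q1, push Z → (q1, xxx, Z)
  read x, top Z: go to q1, push Z → (q1, xx, Z)
  read x, top Z: go to q1, push Z → (q1, x, Z)
  read x, top Z: go to q1, push Z → (q1, ε, Z)
All input consumed in state q1 with stack Z.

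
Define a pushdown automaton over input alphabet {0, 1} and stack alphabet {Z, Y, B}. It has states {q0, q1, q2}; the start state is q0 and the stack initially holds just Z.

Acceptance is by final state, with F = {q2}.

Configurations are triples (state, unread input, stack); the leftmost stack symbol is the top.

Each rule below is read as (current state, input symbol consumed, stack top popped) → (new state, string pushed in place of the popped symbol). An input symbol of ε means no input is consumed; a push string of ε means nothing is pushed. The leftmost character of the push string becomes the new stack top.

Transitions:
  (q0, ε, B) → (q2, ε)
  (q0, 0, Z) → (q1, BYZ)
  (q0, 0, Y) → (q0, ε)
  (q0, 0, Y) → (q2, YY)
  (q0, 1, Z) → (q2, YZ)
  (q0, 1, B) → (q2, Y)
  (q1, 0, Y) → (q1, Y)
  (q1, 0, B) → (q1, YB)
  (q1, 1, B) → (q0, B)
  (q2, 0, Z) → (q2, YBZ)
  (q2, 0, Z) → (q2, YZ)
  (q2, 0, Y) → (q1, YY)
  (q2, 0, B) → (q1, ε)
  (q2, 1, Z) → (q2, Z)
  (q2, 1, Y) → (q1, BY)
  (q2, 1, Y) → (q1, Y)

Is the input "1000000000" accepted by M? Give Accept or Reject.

Reject

No computation consumes all input and reaches a final state.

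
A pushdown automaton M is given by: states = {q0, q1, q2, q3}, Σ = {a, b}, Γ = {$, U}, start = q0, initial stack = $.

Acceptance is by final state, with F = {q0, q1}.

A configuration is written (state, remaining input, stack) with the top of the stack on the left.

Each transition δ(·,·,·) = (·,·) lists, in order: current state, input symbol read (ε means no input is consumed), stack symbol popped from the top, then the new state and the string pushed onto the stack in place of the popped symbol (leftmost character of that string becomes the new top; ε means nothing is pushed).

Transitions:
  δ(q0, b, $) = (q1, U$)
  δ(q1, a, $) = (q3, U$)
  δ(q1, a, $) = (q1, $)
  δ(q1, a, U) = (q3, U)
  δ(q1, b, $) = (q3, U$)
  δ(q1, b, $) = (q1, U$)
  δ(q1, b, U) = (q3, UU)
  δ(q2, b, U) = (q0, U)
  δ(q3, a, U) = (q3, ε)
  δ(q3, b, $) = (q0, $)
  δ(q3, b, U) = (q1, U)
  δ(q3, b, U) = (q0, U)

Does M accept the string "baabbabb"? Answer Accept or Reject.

No computation consumes all input and reaches a final state.

Reject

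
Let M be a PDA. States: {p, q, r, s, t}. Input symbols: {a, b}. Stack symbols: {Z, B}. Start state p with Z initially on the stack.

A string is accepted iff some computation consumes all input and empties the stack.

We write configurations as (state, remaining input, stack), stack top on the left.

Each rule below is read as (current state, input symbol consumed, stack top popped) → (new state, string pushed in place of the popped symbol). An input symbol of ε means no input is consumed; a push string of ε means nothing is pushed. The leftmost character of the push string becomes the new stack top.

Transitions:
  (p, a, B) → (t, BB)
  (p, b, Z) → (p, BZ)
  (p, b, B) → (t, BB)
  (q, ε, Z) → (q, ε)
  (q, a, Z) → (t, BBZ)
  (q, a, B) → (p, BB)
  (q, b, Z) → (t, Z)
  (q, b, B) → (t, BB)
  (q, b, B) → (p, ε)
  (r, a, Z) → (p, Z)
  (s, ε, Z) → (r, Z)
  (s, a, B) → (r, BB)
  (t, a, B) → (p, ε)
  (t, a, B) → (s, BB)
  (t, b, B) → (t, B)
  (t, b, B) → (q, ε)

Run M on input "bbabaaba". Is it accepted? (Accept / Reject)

Reject

No computation consumes all input and empties the stack.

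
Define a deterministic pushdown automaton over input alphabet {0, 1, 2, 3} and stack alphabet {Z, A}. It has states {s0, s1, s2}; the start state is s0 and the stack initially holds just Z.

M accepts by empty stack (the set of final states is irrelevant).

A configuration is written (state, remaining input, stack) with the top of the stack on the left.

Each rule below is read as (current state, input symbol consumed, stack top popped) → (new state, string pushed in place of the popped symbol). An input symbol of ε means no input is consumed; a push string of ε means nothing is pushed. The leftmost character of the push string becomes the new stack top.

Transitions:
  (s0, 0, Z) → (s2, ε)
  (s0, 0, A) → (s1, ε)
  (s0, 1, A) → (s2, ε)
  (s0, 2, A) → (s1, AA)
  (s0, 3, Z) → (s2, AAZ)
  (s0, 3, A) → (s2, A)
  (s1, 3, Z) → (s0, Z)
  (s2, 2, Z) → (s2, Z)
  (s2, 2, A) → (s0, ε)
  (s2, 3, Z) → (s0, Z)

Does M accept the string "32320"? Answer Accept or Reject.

Accept

(s0, 32320, Z) ⊢ (s2, 2320, AAZ) ⊢ (s0, 320, AZ) ⊢ (s2, 20, AZ) ⊢ (s0, 0, Z) ⊢ (s2, ε, ε)
All input consumed and the stack is empty.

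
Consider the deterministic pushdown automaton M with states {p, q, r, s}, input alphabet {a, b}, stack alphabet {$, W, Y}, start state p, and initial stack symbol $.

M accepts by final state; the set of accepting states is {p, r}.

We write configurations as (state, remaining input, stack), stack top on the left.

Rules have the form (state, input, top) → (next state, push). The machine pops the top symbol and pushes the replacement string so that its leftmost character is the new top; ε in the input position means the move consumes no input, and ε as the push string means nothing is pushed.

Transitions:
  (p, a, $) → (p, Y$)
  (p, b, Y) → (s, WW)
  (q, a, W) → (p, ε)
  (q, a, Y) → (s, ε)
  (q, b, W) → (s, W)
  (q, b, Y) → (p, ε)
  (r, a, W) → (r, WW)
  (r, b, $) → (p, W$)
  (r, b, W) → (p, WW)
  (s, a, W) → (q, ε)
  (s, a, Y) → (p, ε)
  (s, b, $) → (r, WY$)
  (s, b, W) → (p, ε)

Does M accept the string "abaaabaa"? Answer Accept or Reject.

Accept

(p, abaaabaa, $)
  read a, top $: go to p, push Y$ → (p, baaabaa, Y$)
  read b, top Y: go to s, push WW → (s, aaabaa, WW$)
  read a, top W: go to q, push ε → (q, aabaa, W$)
  read a, top W: go to p, push ε → (p, abaa, $)
  read a, top $: go to p, push Y$ → (p, baa, Y$)
  read b, top Y: go to s, push WW → (s, aa, WW$)
  read a, top W: go to q, push ε → (q, a, W$)
  read a, top W: go to p, push ε → (p, ε, $)
All input consumed; state p ∈ F.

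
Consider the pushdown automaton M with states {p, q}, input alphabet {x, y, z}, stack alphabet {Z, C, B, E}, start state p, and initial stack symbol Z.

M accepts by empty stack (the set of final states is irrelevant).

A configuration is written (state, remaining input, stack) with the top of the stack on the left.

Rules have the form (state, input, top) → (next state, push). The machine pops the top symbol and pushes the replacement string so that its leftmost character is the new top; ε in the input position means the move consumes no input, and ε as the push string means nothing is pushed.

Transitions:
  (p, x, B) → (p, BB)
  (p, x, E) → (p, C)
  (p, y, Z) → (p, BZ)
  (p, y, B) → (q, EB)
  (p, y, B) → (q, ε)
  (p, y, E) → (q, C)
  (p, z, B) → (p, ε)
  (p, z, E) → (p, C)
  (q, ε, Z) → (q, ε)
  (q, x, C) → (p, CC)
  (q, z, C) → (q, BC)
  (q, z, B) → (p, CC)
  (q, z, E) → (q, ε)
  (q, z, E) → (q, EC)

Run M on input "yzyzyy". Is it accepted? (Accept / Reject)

One accepting computation: (p, yzyzyy, Z) ⊢ (p, zyzyy, BZ) ⊢ (p, yzyy, Z) ⊢ (p, zyy, BZ) ⊢ (p, yy, Z) ⊢ (p, y, BZ) ⊢ (q, ε, Z) ⊢ (q, ε, ε)
All input consumed and the stack is empty.

Accept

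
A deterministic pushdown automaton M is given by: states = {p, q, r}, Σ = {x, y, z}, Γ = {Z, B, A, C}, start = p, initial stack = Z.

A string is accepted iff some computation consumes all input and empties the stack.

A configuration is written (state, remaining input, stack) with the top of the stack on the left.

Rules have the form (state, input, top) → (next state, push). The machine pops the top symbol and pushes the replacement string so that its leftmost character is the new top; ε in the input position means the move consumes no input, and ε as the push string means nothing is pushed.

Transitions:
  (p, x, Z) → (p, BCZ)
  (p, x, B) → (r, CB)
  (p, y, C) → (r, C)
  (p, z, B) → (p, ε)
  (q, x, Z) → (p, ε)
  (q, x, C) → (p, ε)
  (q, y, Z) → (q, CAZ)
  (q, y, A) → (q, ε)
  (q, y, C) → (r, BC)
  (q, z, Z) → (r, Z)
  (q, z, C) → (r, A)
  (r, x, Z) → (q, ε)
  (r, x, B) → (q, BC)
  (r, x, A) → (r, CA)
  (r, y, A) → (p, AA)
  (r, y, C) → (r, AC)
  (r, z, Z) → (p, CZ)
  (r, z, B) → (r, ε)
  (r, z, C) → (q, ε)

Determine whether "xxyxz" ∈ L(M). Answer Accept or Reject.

Reject

(p, xxyxz, Z) ⊢ (p, xyxz, BCZ) ⊢ (r, yxz, CBCZ) ⊢ (r, xz, ACBCZ) ⊢ (r, z, CACBCZ) ⊢ (q, ε, ACBCZ)
All input consumed; stack is ACBCZ, not empty, and no further ε-move applies.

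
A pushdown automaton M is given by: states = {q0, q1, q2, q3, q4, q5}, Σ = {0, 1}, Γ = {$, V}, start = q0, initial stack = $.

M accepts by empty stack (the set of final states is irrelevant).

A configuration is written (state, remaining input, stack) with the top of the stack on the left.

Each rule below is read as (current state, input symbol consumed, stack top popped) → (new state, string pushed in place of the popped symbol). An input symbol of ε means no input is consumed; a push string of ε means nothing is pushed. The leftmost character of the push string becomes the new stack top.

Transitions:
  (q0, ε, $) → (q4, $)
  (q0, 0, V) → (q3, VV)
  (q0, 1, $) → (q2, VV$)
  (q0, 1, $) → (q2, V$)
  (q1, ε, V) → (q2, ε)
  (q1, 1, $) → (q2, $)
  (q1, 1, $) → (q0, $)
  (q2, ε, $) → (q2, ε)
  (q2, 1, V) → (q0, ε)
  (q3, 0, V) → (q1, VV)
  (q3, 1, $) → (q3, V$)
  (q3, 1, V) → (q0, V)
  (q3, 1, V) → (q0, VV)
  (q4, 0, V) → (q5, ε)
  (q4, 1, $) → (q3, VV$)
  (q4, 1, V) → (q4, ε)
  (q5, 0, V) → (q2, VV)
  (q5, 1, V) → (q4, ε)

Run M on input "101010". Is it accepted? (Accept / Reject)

No computation consumes all input and empties the stack.

Reject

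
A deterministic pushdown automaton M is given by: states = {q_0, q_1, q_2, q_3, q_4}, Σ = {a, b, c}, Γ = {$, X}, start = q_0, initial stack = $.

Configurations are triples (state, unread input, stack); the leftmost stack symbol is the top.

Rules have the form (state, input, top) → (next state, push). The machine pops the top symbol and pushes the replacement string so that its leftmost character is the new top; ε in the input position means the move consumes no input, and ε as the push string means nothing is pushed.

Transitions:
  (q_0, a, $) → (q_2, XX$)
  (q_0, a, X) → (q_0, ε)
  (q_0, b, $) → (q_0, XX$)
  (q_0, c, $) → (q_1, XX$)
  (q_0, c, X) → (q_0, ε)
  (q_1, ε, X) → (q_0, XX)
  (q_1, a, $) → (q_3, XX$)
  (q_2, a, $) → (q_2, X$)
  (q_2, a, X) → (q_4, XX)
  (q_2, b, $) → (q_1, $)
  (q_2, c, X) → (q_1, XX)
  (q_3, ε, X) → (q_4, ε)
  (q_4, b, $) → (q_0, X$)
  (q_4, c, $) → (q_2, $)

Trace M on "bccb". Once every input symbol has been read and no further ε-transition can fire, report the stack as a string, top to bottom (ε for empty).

XX$

(q_0, bccb, $)
  read b, top $: go to q_0, push XX$ → (q_0, ccb, XX$)
  read c, top X: go to q_0, push ε → (q_0, cb, X$)
  read c, top X: go to q_0, push ε → (q_0, b, $)
  read b, top $: go to q_0, push XX$ → (q_0, ε, XX$)
All input consumed in state q_0 with stack XX$.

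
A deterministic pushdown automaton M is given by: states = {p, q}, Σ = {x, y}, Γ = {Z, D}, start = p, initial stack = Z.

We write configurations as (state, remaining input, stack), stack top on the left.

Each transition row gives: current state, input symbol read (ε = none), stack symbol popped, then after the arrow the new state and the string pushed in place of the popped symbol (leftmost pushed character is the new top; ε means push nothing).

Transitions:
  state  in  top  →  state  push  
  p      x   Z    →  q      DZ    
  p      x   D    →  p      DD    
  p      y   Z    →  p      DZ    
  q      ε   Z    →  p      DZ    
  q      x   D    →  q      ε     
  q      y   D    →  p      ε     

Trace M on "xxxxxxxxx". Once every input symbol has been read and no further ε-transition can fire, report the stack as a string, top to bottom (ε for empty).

DDDDDDDDZ

(p, xxxxxxxxx, Z) ⊢ (q, xxxxxxxx, DZ) ⊢ (q, xxxxxxx, Z) ⊢ (p, xxxxxxx, DZ) ⊢ (p, xxxxxx, DDZ) ⊢ (p, xxxxx, DDDZ) ⊢ (p, xxxx, DDDDZ) ⊢ (p, xxx, DDDDDZ) ⊢ (p, xx, DDDDDDZ) ⊢ (p, x, DDDDDDDZ) ⊢ (p, ε, DDDDDDDDZ)
All input consumed in state p with stack DDDDDDDDZ.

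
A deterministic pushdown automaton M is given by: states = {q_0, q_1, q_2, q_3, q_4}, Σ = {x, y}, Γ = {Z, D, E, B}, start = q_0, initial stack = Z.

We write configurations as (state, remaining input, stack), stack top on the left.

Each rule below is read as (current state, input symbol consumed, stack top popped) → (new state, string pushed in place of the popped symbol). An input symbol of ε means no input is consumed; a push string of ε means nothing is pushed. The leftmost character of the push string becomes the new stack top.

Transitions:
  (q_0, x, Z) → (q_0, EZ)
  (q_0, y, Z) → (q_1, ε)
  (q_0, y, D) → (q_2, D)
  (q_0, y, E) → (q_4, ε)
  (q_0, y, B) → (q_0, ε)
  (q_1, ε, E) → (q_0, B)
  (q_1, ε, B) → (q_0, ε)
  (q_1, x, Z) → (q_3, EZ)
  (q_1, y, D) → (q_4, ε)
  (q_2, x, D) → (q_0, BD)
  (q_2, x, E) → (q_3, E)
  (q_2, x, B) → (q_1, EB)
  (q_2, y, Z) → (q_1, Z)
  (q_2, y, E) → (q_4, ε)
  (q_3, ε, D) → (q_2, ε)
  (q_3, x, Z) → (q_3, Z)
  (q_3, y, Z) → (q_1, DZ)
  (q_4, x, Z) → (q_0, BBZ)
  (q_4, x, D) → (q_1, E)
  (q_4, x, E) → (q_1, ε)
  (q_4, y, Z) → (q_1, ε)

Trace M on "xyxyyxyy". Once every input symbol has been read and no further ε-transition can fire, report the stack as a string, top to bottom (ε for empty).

ε

(q_0, xyxyyxyy, Z) ⊢ (q_0, yxyyxyy, EZ) ⊢ (q_4, xyyxyy, Z) ⊢ (q_0, yyxyy, BBZ) ⊢ (q_0, yxyy, BZ) ⊢ (q_0, xyy, Z) ⊢ (q_0, yy, EZ) ⊢ (q_4, y, Z) ⊢ (q_1, ε, ε)
All input consumed in state q_1 with stack ε.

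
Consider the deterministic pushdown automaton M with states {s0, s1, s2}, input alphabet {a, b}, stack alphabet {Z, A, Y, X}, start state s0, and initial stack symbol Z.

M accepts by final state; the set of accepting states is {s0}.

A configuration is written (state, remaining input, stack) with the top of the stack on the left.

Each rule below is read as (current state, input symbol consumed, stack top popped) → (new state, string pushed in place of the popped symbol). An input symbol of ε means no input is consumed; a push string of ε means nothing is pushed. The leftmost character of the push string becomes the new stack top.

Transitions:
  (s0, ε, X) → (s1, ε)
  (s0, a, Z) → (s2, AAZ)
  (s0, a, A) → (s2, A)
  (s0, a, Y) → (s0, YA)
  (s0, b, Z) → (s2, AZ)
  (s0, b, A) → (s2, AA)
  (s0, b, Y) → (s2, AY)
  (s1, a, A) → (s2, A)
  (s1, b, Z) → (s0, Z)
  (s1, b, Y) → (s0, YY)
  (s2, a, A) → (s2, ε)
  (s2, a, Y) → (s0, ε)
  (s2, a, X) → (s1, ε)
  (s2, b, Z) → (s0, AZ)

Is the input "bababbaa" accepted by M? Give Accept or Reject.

(s0, bababbaa, Z)
  read b, top Z: go to s2, push AZ → (s2, ababbaa, AZ)
  read a, top A: go to s2, push ε → (s2, babbaa, Z)
  read b, top Z: go to s0, push AZ → (s0, abbaa, AZ)
  read a, top A: go to s2, push A → (s2, bbaa, AZ)
No transition applies at (s2, bbaa, AZ); input not fully consumed.

Reject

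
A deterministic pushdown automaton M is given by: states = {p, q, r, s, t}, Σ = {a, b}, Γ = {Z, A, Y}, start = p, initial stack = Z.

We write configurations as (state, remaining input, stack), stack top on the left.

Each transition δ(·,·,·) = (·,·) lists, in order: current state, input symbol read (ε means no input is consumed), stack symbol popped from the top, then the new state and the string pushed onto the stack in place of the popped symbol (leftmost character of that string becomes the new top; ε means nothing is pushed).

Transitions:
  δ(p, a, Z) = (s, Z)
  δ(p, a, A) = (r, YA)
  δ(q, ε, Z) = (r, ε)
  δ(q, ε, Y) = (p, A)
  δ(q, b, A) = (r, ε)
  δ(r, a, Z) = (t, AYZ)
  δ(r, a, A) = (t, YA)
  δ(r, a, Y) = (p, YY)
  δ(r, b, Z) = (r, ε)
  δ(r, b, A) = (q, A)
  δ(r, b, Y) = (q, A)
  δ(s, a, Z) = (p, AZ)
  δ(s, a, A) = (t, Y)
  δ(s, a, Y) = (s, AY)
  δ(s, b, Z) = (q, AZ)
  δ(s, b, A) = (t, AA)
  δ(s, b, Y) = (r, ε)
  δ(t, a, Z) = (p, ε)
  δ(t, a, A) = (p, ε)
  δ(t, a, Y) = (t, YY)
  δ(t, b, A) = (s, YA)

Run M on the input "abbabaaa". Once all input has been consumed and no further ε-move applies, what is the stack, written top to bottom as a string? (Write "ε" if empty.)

(p, abbabaaa, Z)
  read a, top Z: go to s, push Z → (s, bbabaaa, Z)
  read b, top Z: go to q, push AZ → (q, babaaa, AZ)
  read b, top A: go to r, push ε → (r, abaaa, Z)
  read a, top Z: go to t, push AYZ → (t, baaa, AYZ)
  read b, top A: go to s, push YA → (s, aaa, YAYZ)
  read a, top Y: go to s, push AY → (s, aa, AYAYZ)
  read a, top A: go to t, push Y → (t, a, YYAYZ)
  read a, top Y: go to t, push YY → (t, ε, YYYAYZ)
All input consumed in state t with stack YYYAYZ.

YYYAYZ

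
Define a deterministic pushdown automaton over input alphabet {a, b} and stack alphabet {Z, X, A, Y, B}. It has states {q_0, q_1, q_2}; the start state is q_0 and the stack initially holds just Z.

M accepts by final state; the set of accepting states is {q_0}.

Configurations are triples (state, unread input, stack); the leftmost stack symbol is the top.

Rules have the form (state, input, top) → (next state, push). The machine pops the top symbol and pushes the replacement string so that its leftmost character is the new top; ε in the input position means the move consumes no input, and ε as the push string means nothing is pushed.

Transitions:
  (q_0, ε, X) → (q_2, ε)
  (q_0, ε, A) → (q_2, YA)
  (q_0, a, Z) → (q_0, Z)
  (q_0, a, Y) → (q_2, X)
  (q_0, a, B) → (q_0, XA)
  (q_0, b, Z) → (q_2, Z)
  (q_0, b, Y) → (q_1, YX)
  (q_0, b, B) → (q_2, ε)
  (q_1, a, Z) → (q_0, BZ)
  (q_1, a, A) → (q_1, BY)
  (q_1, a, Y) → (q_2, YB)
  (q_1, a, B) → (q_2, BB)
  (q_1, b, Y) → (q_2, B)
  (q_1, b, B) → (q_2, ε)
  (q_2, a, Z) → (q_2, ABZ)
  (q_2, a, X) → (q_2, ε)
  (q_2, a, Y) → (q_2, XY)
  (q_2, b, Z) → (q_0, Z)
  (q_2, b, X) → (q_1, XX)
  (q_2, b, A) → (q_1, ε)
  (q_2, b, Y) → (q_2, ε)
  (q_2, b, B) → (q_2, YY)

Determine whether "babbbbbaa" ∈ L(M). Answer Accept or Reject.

Accept

(q_0, babbbbbaa, Z)
  read b, top Z: go to q_2, push Z → (q_2, abbbbbaa, Z)
  read a, top Z: go to q_2, push ABZ → (q_2, bbbbbaa, ABZ)
  read b, top A: go to q_1, push ε → (q_1, bbbbaa, BZ)
  read b, top B: go to q_2, push ε → (q_2, bbbaa, Z)
  read b, top Z: go to q_0, push Z → (q_0, bbaa, Z)
  read b, top Z: go to q_2, push Z → (q_2, baa, Z)
  read b, top Z: go to q_0, push Z → (q_0, aa, Z)
  read a, top Z: go to q_0, push Z → (q_0, a, Z)
  read a, top Z: go to q_0, push Z → (q_0, ε, Z)
All input consumed; state q_0 ∈ F.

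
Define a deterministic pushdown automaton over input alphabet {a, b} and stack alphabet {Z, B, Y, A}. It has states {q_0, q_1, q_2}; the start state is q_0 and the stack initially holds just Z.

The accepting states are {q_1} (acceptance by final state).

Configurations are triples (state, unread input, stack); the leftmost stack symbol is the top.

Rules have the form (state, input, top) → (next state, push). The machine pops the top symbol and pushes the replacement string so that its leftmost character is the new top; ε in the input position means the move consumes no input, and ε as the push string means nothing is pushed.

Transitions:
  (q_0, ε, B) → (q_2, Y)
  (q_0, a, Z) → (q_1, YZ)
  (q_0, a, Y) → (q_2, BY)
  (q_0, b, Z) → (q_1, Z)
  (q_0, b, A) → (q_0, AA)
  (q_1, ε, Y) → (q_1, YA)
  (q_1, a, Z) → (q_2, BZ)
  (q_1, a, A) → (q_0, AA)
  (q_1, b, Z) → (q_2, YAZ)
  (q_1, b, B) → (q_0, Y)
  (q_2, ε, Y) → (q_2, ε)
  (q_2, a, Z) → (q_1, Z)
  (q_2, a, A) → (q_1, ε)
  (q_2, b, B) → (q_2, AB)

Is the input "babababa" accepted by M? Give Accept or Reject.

(q_0, babababa, Z)
  read b, top Z: go to q_1, push Z → (q_1, abababa, Z)
  read a, top Z: go to q_2, push BZ → (q_2, bababa, BZ)
  read b, top B: go to q_2, push AB → (q_2, ababa, ABZ)
  read a, top A: go to q_1, push ε → (q_1, baba, BZ)
  read b, top B: go to q_0, push Y → (q_0, aba, YZ)
  read a, top Y: go to q_2, push BY → (q_2, ba, BYZ)
  read b, top B: go to q_2, push AB → (q_2, a, ABYZ)
  read a, top A: go to q_1, push ε → (q_1, ε, BYZ)
All input consumed; state q_1 ∈ F.

Accept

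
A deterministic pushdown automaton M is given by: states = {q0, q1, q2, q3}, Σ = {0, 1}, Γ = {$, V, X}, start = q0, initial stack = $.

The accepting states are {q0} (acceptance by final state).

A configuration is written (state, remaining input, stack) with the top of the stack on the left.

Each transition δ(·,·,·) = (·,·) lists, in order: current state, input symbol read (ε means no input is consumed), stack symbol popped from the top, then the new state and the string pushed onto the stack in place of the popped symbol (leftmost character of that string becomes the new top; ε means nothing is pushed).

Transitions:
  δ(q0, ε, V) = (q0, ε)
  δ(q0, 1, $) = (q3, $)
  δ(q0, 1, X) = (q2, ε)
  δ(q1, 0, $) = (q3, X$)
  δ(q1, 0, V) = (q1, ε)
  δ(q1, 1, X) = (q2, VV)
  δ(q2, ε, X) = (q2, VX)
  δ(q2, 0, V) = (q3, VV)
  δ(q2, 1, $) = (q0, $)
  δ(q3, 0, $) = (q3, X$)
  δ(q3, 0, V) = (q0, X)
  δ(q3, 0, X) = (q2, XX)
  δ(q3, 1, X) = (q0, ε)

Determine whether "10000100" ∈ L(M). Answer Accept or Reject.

Accept

(q0, 10000100, $) ⊢ (q3, 0000100, $) ⊢ (q3, 000100, X$) ⊢ (q2, 00100, XX$) ⊢ (q2, 00100, VXX$) ⊢ (q3, 0100, VVXX$) ⊢ (q0, 100, XVXX$) ⊢ (q2, 00, VXX$) ⊢ (q3, 0, VVXX$) ⊢ (q0, ε, XVXX$)
All input consumed; state q0 ∈ F.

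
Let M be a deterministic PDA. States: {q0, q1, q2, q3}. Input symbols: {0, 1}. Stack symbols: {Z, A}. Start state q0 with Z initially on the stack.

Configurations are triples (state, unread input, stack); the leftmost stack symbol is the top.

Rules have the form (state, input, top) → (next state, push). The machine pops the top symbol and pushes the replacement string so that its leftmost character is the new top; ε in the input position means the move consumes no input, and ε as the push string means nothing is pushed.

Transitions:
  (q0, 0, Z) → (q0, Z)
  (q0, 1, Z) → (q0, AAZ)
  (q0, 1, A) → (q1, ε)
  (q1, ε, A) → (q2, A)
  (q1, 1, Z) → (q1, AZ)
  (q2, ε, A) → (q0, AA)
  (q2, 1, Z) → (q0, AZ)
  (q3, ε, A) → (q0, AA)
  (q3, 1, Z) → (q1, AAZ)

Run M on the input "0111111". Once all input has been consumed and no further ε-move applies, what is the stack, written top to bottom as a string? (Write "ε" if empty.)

(q0, 0111111, Z)
  read 0, top Z: go to q0, push Z → (q0, 111111, Z)
  read 1, top Z: go to q0, push AAZ → (q0, 11111, AAZ)
  read 1, top A: go to q1, push ε → (q1, 1111, AZ)
  ε-move, top A: go to q2, push A → (q2, 1111, AZ)
  ε-move, top A: go to q0, push AA → (q0, 1111, AAZ)
  read 1, top A: go to q1, push ε → (q1, 111, AZ)
  ε-move, top A: go to q2, push A → (q2, 111, AZ)
  ε-move, top A: go to q0, push AA → (q0, 111, AAZ)
  read 1, top A: go to q1, push ε → (q1, 11, AZ)
  ε-move, top A: go to q2, push A → (q2, 11, AZ)
  ε-move, top A: go to q0, push AA → (q0, 11, AAZ)
  read 1, top A: go to q1, push ε → (q1, 1, AZ)
  ε-move, top A: go to q2, push A → (q2, 1, AZ)
  ε-move, top A: go to q0, push AA → (q0, 1, AAZ)
  read 1, top A: go to q1, push ε → (q1, ε, AZ)
  ε-move, top A: go to q2, push A → (q2, ε, AZ)
  ε-move, top A: go to q0, push AA → (q0, ε, AAZ)
All input consumed in state q0 with stack AAZ.

AAZ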